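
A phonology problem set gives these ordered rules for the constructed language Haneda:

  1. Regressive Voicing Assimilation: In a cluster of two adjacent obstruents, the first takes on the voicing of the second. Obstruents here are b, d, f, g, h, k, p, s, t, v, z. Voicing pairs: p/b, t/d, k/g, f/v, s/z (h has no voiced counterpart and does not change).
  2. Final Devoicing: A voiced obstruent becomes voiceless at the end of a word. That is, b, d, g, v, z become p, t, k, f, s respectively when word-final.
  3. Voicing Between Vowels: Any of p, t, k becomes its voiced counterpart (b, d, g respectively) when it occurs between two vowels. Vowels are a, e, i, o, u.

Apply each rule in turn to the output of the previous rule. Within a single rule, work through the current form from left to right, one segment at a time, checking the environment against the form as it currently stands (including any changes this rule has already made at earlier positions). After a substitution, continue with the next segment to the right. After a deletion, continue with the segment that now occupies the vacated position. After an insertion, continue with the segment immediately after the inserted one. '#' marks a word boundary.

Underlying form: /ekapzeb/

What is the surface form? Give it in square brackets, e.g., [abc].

1 Regressive Voicing Assimilation: [ekapzeb] → [ekabzeb]
2 Final Devoicing: [ekabzeb] → [ekabzep]
3 Voicing Between Vowels: [ekabzep] → [egabzep]

[egabzep]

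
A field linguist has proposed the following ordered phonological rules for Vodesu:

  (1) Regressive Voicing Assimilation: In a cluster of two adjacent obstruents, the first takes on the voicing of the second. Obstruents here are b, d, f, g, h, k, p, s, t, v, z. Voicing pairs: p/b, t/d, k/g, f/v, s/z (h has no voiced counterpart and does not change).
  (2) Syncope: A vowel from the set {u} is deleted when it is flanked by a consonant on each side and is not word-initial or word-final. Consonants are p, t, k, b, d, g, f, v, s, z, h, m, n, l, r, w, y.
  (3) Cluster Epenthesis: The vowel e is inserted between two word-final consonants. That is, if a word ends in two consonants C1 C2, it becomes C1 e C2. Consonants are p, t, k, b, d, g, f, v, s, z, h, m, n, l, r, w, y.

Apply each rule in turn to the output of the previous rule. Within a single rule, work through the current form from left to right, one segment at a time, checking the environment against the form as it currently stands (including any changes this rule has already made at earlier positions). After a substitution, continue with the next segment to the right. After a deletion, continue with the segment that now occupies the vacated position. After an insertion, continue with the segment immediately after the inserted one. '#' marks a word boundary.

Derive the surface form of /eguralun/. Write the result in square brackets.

[egralen]

(1) Regressive Voicing Assimilation: no change — [eguralun]
(2) Syncope: [eguralun] → [egraln]
(3) Cluster Epenthesis: [egraln] → [egralen]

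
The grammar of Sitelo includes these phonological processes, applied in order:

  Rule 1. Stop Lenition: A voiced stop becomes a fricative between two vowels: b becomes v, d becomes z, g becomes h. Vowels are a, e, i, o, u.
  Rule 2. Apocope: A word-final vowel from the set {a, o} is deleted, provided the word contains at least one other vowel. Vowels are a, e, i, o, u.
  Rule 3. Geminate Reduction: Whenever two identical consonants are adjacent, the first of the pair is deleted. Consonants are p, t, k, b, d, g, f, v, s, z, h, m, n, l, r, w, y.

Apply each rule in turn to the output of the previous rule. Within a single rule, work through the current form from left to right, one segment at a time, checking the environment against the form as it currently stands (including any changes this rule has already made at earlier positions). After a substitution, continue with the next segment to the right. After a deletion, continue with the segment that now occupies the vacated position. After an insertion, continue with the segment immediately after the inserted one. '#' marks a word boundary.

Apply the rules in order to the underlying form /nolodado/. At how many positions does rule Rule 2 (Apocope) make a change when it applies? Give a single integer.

Rule 1 Stop Lenition: [nolodado] → [nolozazo]
Rule 2 Apocope: [nolozazo] → [nolozaz]
Rule 3 Geminate Reduction: no change — [nolozaz]
Rule Rule 2 changed 1 position(s).

1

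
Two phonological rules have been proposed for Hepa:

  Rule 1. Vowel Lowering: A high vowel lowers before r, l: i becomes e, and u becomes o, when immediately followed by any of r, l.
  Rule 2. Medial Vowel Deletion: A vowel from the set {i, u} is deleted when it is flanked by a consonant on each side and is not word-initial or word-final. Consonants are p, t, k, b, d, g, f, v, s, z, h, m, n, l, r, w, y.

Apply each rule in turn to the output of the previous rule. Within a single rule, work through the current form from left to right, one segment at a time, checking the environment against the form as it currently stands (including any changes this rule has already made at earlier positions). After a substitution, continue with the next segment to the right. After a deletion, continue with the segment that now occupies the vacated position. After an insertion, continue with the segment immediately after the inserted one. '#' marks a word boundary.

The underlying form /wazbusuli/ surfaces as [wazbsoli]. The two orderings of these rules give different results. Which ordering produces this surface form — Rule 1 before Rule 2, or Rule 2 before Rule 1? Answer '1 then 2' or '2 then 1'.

1 then 2

Order 1 then 2:
  1 Vowel Lowering: [wazbusuli] → [wazbusoli]
  2 Medial Vowel Deletion: [wazbusoli] → [wazbsoli]
  result: [wazbsoli]
Order 2 then 1:
  2 Medial Vowel Deletion: [wazbusuli] → [wazbsli]
  1 Vowel Lowering: no change — [wazbsli]
  result: [wazbsli]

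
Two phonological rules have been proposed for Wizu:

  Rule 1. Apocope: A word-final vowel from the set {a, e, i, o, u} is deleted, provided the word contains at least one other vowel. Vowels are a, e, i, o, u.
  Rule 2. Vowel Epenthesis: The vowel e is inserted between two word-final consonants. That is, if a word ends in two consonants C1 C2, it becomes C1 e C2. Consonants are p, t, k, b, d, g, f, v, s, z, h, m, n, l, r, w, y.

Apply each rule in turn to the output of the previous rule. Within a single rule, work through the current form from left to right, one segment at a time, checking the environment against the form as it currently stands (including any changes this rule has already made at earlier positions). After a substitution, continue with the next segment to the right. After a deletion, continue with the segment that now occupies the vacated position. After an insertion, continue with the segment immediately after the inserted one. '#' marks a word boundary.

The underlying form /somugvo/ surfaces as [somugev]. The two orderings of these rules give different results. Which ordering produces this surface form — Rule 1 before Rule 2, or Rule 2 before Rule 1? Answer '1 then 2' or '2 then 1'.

Order 1 then 2:
  1 Apocope: [somugvo] → [somugv]
  2 Vowel Epenthesis: [somugv] → [somugev]
  result: [somugev]
Order 2 then 1:
  2 Vowel Epenthesis: no change — [somugvo]
  1 Apocope: [somugvo] → [somugv]
  result: [somugv]

1 then 2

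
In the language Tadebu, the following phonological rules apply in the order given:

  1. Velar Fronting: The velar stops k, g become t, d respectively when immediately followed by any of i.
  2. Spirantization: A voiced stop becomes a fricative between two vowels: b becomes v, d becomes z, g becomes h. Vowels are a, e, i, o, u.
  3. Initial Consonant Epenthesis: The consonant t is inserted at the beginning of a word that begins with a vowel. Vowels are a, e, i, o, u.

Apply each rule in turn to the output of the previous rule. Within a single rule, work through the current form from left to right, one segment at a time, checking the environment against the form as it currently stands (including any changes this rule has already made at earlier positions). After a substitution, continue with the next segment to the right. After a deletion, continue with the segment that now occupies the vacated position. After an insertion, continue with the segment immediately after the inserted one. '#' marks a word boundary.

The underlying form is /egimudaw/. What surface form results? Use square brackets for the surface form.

1 Velar Fronting: [egimudaw] → [edimudaw]
2 Spirantization: [edimudaw] → [ezimuzaw]
3 Initial Consonant Epenthesis: [ezimuzaw] → [tezimuzaw]

[tezimuzaw]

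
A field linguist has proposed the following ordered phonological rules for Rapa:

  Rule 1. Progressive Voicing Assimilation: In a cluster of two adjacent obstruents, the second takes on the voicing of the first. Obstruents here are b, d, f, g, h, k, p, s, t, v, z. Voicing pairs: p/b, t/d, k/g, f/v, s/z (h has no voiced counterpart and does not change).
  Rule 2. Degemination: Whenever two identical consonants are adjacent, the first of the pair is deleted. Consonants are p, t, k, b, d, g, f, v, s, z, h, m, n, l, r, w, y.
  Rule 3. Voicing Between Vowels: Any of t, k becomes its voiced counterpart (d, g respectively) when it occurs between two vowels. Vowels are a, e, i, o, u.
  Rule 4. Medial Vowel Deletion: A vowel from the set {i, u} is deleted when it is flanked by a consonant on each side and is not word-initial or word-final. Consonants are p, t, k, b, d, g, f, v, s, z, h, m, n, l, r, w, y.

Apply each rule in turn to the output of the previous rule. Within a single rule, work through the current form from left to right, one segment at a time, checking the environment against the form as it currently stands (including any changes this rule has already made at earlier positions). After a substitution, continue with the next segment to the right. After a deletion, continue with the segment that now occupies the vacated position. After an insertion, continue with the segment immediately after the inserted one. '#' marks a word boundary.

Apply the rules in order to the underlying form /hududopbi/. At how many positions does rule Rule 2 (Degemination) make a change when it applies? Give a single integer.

1

Rule 1 Progressive Voicing Assimilation: [hududopbi] → [hududoppi]
Rule 2 Degemination: [hududoppi] → [hududopi]
Rule 3 Voicing Between Vowels: no change — [hududopi]
Rule 4 Medial Vowel Deletion: [hududopi] → [hddopi]
Rule Rule 2 changed 1 position(s).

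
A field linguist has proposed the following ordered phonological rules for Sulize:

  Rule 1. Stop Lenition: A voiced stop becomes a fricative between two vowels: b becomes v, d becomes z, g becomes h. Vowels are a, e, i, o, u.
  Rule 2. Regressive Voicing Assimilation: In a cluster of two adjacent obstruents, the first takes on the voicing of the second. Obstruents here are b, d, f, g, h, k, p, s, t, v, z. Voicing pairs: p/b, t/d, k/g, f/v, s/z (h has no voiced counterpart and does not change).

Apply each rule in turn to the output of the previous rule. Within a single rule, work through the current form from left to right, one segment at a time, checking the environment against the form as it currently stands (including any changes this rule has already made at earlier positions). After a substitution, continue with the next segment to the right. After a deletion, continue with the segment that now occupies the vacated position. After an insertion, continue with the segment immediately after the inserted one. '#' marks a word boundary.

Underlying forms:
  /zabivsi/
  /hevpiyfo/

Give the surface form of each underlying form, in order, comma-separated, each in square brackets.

[zavifsi], [hefpiyfo]

/zabivsi/:
  Rule 1 Stop Lenition: [zabivsi] → [zavivsi]
  Rule 2 Regressive Voicing Assimilation: [zavivsi] → [zavifsi]
/hevpiyfo/:
  Rule 1 Stop Lenition: no change — [hevpiyfo]
  Rule 2 Regressive Voicing Assimilation: [hevpiyfo] → [hefpiyfo]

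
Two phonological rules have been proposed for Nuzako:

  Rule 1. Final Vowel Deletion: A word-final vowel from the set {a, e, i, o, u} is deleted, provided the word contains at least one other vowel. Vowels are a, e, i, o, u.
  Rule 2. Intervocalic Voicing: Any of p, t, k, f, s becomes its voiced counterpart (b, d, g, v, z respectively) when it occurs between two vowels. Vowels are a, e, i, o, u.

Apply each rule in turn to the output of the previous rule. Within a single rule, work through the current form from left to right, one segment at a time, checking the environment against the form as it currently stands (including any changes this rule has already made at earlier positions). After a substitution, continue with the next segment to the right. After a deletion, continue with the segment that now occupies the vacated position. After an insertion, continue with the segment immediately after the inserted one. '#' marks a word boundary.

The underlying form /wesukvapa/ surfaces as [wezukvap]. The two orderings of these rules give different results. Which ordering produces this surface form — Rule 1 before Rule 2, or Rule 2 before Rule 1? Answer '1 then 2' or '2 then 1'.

Order 1 then 2:
  1 Final Vowel Deletion: [wesukvapa] → [wesukvap]
  2 Intervocalic Voicing: [wesukvap] → [wezukvap]
  result: [wezukvap]
Order 2 then 1:
  2 Intervocalic Voicing: [wesukvapa] → [wezukvaba]
  1 Final Vowel Deletion: [wezukvaba] → [wezukvab]
  result: [wezukvab]

1 then 2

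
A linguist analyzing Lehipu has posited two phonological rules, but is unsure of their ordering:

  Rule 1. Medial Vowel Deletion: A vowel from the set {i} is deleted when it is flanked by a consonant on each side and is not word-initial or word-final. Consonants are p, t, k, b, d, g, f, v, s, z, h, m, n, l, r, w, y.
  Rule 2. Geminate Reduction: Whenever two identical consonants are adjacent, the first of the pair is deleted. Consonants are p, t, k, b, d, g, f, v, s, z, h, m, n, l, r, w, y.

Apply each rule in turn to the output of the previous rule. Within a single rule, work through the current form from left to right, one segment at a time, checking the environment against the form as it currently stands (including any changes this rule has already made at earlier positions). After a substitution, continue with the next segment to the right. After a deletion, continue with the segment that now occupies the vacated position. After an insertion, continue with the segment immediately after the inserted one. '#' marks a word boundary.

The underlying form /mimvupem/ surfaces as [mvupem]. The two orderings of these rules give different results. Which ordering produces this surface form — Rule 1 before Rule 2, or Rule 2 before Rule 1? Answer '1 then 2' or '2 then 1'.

Order 1 then 2:
  1 Medial Vowel Deletion: [mimvupem] → [mmvupem]
  2 Geminate Reduction: [mmvupem] → [mvupem]
  result: [mvupem]
Order 2 then 1:
  2 Geminate Reduction: no change — [mimvupem]
  1 Medial Vowel Deletion: [mimvupem] → [mmvupem]
  result: [mmvupem]

1 then 2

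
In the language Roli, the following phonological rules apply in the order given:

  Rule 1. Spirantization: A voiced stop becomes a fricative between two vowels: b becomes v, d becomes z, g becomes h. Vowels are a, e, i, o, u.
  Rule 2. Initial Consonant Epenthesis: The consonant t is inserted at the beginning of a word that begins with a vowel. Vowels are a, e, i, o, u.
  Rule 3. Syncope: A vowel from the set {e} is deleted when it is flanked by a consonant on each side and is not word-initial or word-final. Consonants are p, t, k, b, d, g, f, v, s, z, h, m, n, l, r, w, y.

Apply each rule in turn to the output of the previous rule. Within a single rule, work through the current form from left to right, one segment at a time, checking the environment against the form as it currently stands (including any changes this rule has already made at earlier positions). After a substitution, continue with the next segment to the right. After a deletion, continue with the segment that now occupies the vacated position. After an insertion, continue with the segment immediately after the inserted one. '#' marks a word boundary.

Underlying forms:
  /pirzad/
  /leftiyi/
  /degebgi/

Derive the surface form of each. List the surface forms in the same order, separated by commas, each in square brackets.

[pirzad], [lftiyi], [dhbgi]

/pirzad/:
  Rule 1 Spirantization: no change — [pirzad]
  Rule 2 Initial Consonant Epenthesis: no change — [pirzad]
  Rule 3 Syncope: no change — [pirzad]
/leftiyi/:
  Rule 1 Spirantization: no change — [leftiyi]
  Rule 2 Initial Consonant Epenthesis: no change — [leftiyi]
  Rule 3 Syncope: [leftiyi] → [lftiyi]
/degebgi/:
  Rule 1 Spirantization: [degebgi] → [dehebgi]
  Rule 2 Initial Consonant Epenthesis: no change — [dehebgi]
  Rule 3 Syncope: [dehebgi] → [dhbgi]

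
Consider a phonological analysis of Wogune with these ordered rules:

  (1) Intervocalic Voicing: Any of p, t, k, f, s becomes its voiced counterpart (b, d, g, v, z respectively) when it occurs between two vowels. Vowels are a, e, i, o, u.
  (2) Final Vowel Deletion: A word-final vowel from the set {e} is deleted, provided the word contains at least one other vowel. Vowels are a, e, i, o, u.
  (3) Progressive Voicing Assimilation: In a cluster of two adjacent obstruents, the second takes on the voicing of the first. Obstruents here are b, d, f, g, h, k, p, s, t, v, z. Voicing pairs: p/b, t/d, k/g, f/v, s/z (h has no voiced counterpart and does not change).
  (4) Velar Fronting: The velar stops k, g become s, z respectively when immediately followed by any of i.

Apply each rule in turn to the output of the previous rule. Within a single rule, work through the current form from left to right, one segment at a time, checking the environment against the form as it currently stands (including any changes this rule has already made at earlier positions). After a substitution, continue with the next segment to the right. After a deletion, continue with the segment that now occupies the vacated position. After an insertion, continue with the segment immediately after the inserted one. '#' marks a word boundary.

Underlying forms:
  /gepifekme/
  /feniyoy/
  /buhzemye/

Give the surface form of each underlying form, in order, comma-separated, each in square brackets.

/gepifekme/:
  (1) Intervocalic Voicing: [gepifekme] → [gebivekme]
  (2) Final Vowel Deletion: [gebivekme] → [gebivekm]
  (3) Progressive Voicing Assimilation: no change — [gebivekm]
  (4) Velar Fronting: no change — [gebivekm]
/feniyoy/:
  (1) Intervocalic Voicing: no change — [feniyoy]
  (2) Final Vowel Deletion: no change — [feniyoy]
  (3) Progressive Voicing Assimilation: no change — [feniyoy]
  (4) Velar Fronting: no change — [feniyoy]
/buhzemye/:
  (1) Intervocalic Voicing: no change — [buhzemye]
  (2) Final Vowel Deletion: [buhzemye] → [buhzemy]
  (3) Progressive Voicing Assimilation: [buhzemy] → [buhsemy]
  (4) Velar Fronting: no change — [buhsemy]

[gebivekm], [feniyoy], [buhsemy]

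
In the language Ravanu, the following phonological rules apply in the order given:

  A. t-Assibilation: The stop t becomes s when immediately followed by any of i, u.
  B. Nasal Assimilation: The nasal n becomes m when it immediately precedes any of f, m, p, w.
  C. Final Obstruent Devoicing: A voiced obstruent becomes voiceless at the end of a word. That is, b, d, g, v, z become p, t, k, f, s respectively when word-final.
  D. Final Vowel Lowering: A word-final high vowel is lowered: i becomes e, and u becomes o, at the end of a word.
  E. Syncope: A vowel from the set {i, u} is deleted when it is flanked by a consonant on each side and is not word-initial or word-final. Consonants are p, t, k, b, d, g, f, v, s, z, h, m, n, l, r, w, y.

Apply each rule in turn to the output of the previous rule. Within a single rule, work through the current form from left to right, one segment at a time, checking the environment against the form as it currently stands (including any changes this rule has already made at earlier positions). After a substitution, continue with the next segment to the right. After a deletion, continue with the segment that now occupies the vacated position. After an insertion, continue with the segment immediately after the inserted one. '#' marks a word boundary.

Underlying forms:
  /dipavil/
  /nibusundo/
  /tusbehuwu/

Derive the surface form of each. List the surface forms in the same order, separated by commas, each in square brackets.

/dipavil/:
  A t-Assibilation: no change — [dipavil]
  B Nasal Assimilation: no change — [dipavil]
  C Final Obstruent Devoicing: no change — [dipavil]
  D Final Vowel Lowering: no change — [dipavil]
  E Syncope: [dipavil] → [dpavl]
/nibusundo/:
  A t-Assibilation: no change — [nibusundo]
  B Nasal Assimilation: no change — [nibusundo]
  C Final Obstruent Devoicing: no change — [nibusundo]
  D Final Vowel Lowering: no change — [nibusundo]
  E Syncope: [nibusundo] → [nbsndo]
/tusbehuwu/:
  A t-Assibilation: [tusbehuwu] → [susbehuwu]
  B Nasal Assimilation: no change — [susbehuwu]
  C Final Obstruent Devoicing: no change — [susbehuwu]
  D Final Vowel Lowering: [susbehuwu] → [susbehuwo]
  E Syncope: [susbehuwo] → [ssbehwo]

[dpavl], [nbsndo], [ssbehwo]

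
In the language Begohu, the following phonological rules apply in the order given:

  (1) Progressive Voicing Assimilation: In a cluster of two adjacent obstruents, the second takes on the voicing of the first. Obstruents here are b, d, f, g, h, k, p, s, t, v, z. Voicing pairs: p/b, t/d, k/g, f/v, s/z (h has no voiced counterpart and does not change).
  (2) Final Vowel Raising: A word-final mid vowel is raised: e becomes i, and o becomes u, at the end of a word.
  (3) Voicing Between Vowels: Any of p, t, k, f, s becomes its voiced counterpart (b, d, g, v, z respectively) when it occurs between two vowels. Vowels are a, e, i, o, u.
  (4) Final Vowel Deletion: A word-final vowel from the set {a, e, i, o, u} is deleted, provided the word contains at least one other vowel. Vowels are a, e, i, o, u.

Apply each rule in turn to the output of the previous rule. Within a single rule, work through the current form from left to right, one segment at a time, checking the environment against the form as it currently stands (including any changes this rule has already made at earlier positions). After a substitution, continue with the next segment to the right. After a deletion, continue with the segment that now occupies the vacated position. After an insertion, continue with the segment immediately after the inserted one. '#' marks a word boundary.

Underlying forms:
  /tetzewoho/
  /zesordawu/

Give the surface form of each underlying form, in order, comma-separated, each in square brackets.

[tetsewoh], [zezordaw]

/tetzewoho/:
  (1) Progressive Voicing Assimilation: [tetzewoho] → [tetsewoho]
  (2) Final Vowel Raising: [tetsewoho] → [tetsewohu]
  (3) Voicing Between Vowels: no change — [tetsewohu]
  (4) Final Vowel Deletion: [tetsewohu] → [tetsewoh]
/zesordawu/:
  (1) Progressive Voicing Assimilation: no change — [zesordawu]
  (2) Final Vowel Raising: no change — [zesordawu]
  (3) Voicing Between Vowels: [zesordawu] → [zezordawu]
  (4) Final Vowel Deletion: [zezordawu] → [zezordaw]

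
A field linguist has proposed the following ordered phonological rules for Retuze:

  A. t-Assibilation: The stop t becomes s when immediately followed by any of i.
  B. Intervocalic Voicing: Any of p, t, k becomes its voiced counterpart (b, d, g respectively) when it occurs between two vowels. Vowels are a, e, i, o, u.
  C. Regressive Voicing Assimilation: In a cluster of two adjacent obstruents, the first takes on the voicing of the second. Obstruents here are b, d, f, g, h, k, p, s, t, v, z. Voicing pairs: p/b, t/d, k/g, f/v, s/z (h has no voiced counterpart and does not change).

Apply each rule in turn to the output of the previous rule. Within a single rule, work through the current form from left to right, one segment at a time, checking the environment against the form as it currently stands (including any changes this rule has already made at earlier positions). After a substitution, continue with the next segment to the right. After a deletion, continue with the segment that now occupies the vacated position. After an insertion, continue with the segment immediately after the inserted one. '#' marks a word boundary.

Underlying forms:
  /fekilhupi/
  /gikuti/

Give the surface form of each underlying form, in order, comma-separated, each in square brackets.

/fekilhupi/:
  A t-Assibilation: no change — [fekilhupi]
  B Intervocalic Voicing: [fekilhupi] → [fegilhubi]
  C Regressive Voicing Assimilation: no change — [fegilhubi]
/gikuti/:
  A t-Assibilation: [gikuti] → [gikusi]
  B Intervocalic Voicing: [gikusi] → [gigusi]
  C Regressive Voicing Assimilation: no change — [gigusi]

[fegilhubi], [gigusi]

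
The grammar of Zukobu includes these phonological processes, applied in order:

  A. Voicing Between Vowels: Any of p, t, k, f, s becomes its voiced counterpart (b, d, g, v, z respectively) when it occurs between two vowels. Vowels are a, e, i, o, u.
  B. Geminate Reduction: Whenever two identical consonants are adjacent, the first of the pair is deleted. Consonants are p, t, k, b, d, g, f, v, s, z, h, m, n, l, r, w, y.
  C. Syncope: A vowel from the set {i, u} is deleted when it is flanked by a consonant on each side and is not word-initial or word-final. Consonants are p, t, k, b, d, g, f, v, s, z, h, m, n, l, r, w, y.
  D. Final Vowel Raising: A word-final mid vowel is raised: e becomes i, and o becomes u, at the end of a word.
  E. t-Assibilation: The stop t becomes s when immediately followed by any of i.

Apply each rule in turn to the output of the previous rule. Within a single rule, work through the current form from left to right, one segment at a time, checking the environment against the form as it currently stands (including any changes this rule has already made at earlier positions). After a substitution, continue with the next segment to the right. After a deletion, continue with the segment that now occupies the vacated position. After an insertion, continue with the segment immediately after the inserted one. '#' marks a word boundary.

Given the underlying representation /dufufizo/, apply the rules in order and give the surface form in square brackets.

A Voicing Between Vowels: [dufufizo] → [duvuvizo]
B Geminate Reduction: no change — [duvuvizo]
C Syncope: [duvuvizo] → [dvvzo]
D Final Vowel Raising: [dvvzo] → [dvvzu]
E t-Assibilation: no change — [dvvzu]

[dvvzu]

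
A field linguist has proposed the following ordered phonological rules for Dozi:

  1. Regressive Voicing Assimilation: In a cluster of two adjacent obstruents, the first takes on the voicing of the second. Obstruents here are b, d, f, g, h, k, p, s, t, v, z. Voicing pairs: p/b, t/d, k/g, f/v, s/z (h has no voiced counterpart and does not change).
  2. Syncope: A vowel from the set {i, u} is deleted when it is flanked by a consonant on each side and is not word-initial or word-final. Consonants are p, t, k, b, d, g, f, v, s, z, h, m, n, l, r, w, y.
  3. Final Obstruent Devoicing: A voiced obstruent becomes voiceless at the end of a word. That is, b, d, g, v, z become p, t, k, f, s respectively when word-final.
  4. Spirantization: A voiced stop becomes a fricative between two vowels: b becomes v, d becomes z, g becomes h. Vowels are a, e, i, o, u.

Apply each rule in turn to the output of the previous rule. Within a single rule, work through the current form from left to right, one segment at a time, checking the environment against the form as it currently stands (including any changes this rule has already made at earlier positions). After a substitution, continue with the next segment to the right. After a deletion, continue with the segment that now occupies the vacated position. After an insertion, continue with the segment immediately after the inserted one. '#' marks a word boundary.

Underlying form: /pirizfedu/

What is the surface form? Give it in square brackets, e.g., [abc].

1 Regressive Voicing Assimilation: [pirizfedu] → [pirisfedu]
2 Syncope: [pirisfedu] → [prsfedu]
3 Final Obstruent Devoicing: no change — [prsfedu]
4 Spirantization: [prsfedu] → [prsfezu]

[prsfezu]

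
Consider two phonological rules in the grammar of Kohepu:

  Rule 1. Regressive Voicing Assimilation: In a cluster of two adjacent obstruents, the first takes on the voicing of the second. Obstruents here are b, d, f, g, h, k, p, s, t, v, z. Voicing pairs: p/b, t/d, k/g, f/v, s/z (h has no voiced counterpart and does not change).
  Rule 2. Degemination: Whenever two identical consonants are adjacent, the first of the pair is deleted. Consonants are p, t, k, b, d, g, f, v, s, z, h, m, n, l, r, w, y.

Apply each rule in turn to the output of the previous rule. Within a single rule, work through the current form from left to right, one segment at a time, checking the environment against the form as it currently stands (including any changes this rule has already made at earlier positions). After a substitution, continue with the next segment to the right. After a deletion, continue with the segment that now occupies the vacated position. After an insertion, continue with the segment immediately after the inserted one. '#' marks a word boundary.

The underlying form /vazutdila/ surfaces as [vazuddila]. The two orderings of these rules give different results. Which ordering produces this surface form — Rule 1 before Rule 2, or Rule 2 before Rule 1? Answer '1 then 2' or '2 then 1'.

Order 1 then 2:
  1 Regressive Voicing Assimilation: [vazutdila] → [vazuddila]
  2 Degemination: [vazuddila] → [vazudila]
  result: [vazudila]
Order 2 then 1:
  2 Degemination: no change — [vazutdila]
  1 Regressive Voicing Assimilation: [vazutdila] → [vazuddila]
  result: [vazuddila]

2 then 1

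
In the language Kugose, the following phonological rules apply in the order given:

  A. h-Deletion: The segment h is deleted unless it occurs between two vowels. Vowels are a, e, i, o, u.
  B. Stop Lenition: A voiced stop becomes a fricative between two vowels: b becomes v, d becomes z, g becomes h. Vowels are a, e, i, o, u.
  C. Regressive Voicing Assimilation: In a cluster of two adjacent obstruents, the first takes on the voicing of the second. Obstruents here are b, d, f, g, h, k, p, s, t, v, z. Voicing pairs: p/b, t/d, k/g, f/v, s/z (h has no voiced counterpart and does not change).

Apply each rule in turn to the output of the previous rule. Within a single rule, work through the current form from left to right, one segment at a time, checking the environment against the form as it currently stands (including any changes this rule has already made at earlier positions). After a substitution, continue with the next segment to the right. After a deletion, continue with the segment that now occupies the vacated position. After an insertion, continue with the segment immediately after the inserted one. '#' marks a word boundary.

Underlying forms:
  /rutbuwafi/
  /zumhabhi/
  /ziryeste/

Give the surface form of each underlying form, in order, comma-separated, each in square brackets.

[rudbuwafi], [zumavi], [ziryeste]

/rutbuwafi/:
  A h-Deletion: no change — [rutbuwafi]
  B Stop Lenition: no change — [rutbuwafi]
  C Regressive Voicing Assimilation: [rutbuwafi] → [rudbuwafi]
/zumhabhi/:
  A h-Deletion: [zumhabhi] → [zumabi]
  B Stop Lenition: [zumabi] → [zumavi]
  C Regressive Voicing Assimilation: no change — [zumavi]
/ziryeste/:
  A h-Deletion: no change — [ziryeste]
  B Stop Lenition: no change — [ziryeste]
  C Regressive Voicing Assimilation: no change — [ziryeste]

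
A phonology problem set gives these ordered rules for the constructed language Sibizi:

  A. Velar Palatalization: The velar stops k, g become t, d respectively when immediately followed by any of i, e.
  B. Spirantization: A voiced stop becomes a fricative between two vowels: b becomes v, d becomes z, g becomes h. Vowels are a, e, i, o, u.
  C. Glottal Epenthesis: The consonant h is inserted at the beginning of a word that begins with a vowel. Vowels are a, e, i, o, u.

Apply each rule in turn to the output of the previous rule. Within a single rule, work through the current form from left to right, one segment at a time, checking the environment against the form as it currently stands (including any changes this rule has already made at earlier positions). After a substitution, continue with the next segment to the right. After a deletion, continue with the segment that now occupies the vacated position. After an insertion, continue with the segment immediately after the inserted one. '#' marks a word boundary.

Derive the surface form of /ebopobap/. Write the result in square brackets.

A Velar Palatalization: no change — [ebopobap]
B Spirantization: [ebopobap] → [evopovap]
C Glottal Epenthesis: [evopovap] → [hevopovap]

[hevopovap]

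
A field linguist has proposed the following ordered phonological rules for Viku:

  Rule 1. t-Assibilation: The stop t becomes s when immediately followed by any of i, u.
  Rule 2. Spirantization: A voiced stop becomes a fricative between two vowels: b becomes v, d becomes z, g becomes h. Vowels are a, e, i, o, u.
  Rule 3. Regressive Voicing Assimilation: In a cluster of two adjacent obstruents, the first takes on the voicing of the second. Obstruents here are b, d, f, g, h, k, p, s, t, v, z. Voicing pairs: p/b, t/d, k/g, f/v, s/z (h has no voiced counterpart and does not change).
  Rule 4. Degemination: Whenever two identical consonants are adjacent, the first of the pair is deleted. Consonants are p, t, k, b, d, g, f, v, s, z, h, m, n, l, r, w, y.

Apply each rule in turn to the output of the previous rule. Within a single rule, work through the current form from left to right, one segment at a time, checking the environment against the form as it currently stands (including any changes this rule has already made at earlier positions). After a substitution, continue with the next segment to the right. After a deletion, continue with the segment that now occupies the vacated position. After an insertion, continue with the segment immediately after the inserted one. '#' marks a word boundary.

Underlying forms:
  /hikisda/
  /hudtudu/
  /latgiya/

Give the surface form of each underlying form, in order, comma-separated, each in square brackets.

[hikizda], [hutsuzu], [ladgiya]

/hikisda/:
  Rule 1 t-Assibilation: no change — [hikisda]
  Rule 2 Spirantization: no change — [hikisda]
  Rule 3 Regressive Voicing Assimilation: [hikisda] → [hikizda]
  Rule 4 Degemination: no change — [hikizda]
/hudtudu/:
  Rule 1 t-Assibilation: [hudtudu] → [hudsudu]
  Rule 2 Spirantization: [hudsudu] → [hudsuzu]
  Rule 3 Regressive Voicing Assimilation: [hudsuzu] → [hutsuzu]
  Rule 4 Degemination: no change — [hutsuzu]
/latgiya/:
  Rule 1 t-Assibilation: no change — [latgiya]
  Rule 2 Spirantization: no change — [latgiya]
  Rule 3 Regressive Voicing Assimilation: [latgiya] → [ladgiya]
  Rule 4 Degemination: no change — [ladgiya]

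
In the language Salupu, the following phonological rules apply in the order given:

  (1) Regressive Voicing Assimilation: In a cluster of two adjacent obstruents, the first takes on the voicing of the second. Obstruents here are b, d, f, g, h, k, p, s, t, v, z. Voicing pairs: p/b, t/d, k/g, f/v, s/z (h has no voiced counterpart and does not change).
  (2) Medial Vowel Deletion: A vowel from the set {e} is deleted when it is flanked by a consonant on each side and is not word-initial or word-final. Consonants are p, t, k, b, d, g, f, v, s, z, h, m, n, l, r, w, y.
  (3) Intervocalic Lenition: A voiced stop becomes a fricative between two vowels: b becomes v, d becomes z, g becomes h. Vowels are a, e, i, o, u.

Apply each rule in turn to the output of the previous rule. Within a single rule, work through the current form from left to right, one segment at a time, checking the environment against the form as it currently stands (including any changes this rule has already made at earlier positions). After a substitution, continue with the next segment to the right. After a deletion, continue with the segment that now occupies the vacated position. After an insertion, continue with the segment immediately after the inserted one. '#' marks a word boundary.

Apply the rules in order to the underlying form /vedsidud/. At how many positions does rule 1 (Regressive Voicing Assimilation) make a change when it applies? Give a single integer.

(1) Regressive Voicing Assimilation: [vedsidud] → [vetsidud]
(2) Medial Vowel Deletion: [vetsidud] → [vtsidud]
(3) Intervocalic Lenition: [vtsidud] → [vtsizud]
Rule 1 changed 1 position(s).

1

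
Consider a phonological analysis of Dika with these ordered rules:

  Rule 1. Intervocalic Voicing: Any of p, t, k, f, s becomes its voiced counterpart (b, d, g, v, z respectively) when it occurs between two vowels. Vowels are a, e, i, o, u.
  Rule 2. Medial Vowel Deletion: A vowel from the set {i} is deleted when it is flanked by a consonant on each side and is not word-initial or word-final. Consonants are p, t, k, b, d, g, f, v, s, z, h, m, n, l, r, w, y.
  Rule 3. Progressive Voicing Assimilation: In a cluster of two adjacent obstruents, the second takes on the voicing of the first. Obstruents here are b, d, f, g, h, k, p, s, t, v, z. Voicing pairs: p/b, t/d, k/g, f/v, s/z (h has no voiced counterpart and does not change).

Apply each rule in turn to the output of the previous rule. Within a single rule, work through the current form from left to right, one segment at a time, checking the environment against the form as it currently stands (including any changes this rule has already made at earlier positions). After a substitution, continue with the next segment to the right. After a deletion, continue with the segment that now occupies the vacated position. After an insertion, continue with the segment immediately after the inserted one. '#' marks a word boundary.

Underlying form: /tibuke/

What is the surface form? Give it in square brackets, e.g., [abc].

[tpuge]

Rule 1 Intervocalic Voicing: [tibuke] → [tibuge]
Rule 2 Medial Vowel Deletion: [tibuge] → [tbuge]
Rule 3 Progressive Voicing Assimilation: [tbuge] → [tpuge]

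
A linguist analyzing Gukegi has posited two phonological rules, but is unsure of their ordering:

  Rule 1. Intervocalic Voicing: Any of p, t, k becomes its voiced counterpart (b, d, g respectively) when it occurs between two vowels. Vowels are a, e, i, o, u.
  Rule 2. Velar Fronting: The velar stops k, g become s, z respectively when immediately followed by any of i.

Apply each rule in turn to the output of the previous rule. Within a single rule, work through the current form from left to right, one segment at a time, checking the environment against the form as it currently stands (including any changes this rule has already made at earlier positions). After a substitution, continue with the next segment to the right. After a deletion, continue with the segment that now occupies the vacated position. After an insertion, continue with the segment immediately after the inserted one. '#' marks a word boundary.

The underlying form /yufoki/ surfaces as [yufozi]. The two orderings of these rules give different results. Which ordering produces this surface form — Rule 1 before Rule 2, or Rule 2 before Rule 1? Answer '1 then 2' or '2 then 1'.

Order 1 then 2:
  1 Intervocalic Voicing: [yufoki] → [yufogi]
  2 Velar Fronting: [yufogi] → [yufozi]
  result: [yufozi]
Order 2 then 1:
  2 Velar Fronting: [yufoki] → [yufosi]
  1 Intervocalic Voicing: no change — [yufosi]
  result: [yufosi]

1 then 2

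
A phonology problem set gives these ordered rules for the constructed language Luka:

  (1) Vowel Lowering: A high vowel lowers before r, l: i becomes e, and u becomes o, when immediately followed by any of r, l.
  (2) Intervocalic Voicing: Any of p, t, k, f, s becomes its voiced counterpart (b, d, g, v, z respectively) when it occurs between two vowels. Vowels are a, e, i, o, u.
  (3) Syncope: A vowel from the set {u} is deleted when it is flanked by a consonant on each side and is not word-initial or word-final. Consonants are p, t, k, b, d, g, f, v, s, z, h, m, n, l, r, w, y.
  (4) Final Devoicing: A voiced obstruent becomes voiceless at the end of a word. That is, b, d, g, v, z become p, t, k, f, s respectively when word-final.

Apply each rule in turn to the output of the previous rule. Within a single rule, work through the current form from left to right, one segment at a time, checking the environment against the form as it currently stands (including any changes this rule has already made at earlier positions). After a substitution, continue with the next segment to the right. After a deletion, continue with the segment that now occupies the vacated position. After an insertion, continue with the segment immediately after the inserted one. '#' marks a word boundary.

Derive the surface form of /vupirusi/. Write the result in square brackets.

(1) Vowel Lowering: [vupirusi] → [vuperusi]
(2) Intervocalic Voicing: [vuperusi] → [vuberuzi]
(3) Syncope: [vuberuzi] → [vberzi]
(4) Final Devoicing: no change — [vberzi]

[vberzi]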